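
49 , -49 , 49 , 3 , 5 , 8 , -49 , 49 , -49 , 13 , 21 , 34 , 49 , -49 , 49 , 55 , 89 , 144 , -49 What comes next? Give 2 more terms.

49, -49

Positions follow the repeating pattern AAABBB; grouping by letter gives 2 tracks.
Track A = 49, -49, 49, -49, 49, -49, 49, -49, 49, -49: oscillating between 49 and -49.
Track B = 3, 5, 8, 13, 21, 34, 55, 89, 144: Fibonacci-style (each term is the sum of the two before it).
The 20th slot belongs to track A; its 11th term is 49.
Term 21 comes from track A (its 12th entry): -49.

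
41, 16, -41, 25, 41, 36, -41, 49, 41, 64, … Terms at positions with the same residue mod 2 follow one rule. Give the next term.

-41

Taking every 2nd term gives 2 separate tracks.
Track A is 41, -41, 41, -41, 41, which is alternating ±41.
Track B is 16, 25, 36, 49, 64, which is consecutive squares n² from n = 4.
The 11th slot belongs to track A; its 6th term is -41.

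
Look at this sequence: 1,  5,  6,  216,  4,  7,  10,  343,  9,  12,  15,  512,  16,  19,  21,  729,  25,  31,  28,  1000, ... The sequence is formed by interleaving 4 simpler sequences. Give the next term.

36

Split by position mod 4 into 4 tracks.
Stream A: 1, 4, 9, 16, 25 — perfect squares starting at 1².
Stream B: 5, 7, 12, 19, 31 — a Fibonacci-like recurrence a_n = a_{n-1} + a_{n-2}.
Stream C: 6, 10, 15, 21, 28 — triangular numbers starting at T_3.
Stream D: 216, 343, 512, 729, 1000 — the cubes 6³, 7³, 8³, ….
Position 21 → stream A, term 6 = 36.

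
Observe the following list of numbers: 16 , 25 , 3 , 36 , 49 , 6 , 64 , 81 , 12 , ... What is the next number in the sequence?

Positions follow the repeating pattern AAB; grouping by letter gives 2 tracks.
Subsequence A = 16, 25, 36, 49, 64, 81: the squares 4², 5², 6², ….
Subsequence B = 3, 6, 12: geometric, ×2 each step.
Position 10 → subsequence A, term 7 = 100.

100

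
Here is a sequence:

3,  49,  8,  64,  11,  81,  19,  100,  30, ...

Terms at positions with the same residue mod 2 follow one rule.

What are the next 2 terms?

121, 49

The terms cycle through 2 interleaved subsequences.
Track A = 3, 8, 11, 19, 30: each term equals the sum of the previous two.
Track B = 49, 64, 81, 100: consecutive squares n² from n = 7.
Term 10 comes from track B (its 5th entry): 121.
Term 11 comes from track A (its 6th entry): 49.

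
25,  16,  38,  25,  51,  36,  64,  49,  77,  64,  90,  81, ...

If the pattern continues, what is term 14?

100

Positions 1, 3, 5, … form one subsequence and positions 2, 4, 6, … form another.
Subsequence A: 25, 38, 51, 64, 77, 90. Adding 13 each time.
Subsequence B: 16, 25, 36, 49, 64, 81. Perfect squares starting at 4².
The 14th slot belongs to subsequence B; its 7th term is 100.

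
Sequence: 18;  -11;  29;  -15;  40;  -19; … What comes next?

51

Split by position mod 2 into 2 tracks.
Track A: 18, 29, 40. Arithmetic with common difference +11.
Track B: -11, -15, -19. Arithmetic, step −4.
Position 7 → track A, term 4 = 51.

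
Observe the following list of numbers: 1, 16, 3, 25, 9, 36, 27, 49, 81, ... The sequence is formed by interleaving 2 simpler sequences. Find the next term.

64

The terms cycle through 2 interleaved subsequences.
Stream A is 1, 3, 9, 27, 81, which is powers of 3.
Stream B is 16, 25, 36, 49, which is the squares 4², 5², 6², ….
The 10th slot belongs to stream B; its 5th term is 64.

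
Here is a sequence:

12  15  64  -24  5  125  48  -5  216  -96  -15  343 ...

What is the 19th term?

768

Split by position mod 3: positions 1, 4, 7, … form one track, and each other residue class forms its own.
Subsequence A: 12, -24, 48, -96. Geometric, ×-2 each step.
Subsequence B: 15, 5, -5, -15. Subtracting 10 each time.
Subsequence C: 64, 125, 216, 343. Perfect cubes starting at 4³.
The 19th slot belongs to subsequence A; its 7th term is 768.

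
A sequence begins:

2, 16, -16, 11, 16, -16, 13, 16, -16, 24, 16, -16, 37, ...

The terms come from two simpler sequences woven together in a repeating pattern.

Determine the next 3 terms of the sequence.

The slot pattern repeats as ABB (period 3), so there are 2 interleaved tracks.
Track A = 2, 11, 13, 24, 37: Fibonacci-style (each term is the sum of the two before it).
Track B = 16, -16, 16, -16, 16, -16, 16, -16: oscillating between 16 and -16.
The 14th slot belongs to track B; its 9th term is 16.
Term 15 comes from track B (its 10th entry): -16.
Position 16 falls in track A as its term 6, giving 61.

16, -16, 61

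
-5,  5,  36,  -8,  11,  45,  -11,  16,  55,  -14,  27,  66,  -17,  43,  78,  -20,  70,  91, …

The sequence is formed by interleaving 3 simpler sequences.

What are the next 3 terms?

Split by position mod 3 into 3 tracks.
Track A = -5, -8, -11, -14, -17, -20: linear: a_n = -2 − 3·n.
Track B = 5, 11, 16, 27, 43, 70: Fibonacci-style (each term is the sum of the two before it).
Track C = 36, 45, 55, 66, 78, 91: triangular numbers starting at T_8.
Term 19 comes from track A (its 7th entry): -23.
Term 20 comes from track B (its 7th entry): 113.
The 21st slot belongs to track C; its 7th term is 105.

-23, 113, 105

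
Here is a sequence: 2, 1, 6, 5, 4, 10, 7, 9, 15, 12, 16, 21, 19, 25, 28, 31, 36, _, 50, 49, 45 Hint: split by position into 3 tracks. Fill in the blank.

Split by position mod 3: positions 1, 4, 7, … form one track, and each other residue class forms its own.
Subsequence A is 2, 5, 7, 12, 19, 31, 50, which is Fibonacci-style (each term is the sum of the two before it).
Subsequence B is 1, 4, 9, 16, 25, 36, 49, which is perfect squares starting at 1².
Subsequence C is 6, 10, 15, 21, 28, ?, 45, which is triangular numbers starting at T_3.
Subsequence C's pattern makes the blank 36.

36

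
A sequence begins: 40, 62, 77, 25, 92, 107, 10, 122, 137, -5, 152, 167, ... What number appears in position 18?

227

Reading positions in blocks of 3 reveals the pattern ABB — 2 tracks woven together.
Track A: 40, 25, 10, -5. Arithmetic, step −15.
Track B: 62, 77, 92, 107, 122, 137, 152, 167. Arithmetic with common difference +15.
Position 18 falls in track B as its term 12, giving 227.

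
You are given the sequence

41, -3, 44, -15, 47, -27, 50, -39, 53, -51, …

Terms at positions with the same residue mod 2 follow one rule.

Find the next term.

Odd-indexed and even-indexed terms follow separate rules.
Subsequence A is 41, 44, 47, 50, 53, which is linear: a_n = 38 + 3·n.
Subsequence B is -3, -15, -27, -39, -51, which is subtracting 12 each time.
Position 11 falls in subsequence A as its term 6, giving 56.

56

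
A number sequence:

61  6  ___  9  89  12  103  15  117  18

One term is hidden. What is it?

75

Split by position mod 2 into 2 tracks.
Stream A = 61, ?, 89, 103, 117: adding 14 each time.
Stream B = 6, 9, 12, 15, 18: arithmetic, step +3.
The gap is stream A's term 2; the rule gives 75.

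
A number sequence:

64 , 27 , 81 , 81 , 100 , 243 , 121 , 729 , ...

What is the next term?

144

Positions 1, 3, 5, … form one subsequence and positions 2, 4, 6, … form another.
Track A: 64, 81, 100, 121. The squares 8², 9², 10², ….
Track B: 27, 81, 243, 729. Powers 3^3, 3^4, 3^5, ….
Term 9 comes from track A (its 5th entry): 144.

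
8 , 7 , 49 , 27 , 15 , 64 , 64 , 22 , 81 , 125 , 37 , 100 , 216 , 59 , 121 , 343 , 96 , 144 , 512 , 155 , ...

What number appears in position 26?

The terms cycle through 3 interleaved subsequences.
Stream A: 8, 27, 64, 125, 216, 343, 512 — perfect cubes starting at 2³.
Stream B: 7, 15, 22, 37, 59, 96, 155 — a Fibonacci-like recurrence a_n = a_{n-1} + a_{n-2}.
Stream C: 49, 64, 81, 100, 121, 144 — perfect squares starting at 7².
Position 26 falls in stream B as its term 9, giving 406.

406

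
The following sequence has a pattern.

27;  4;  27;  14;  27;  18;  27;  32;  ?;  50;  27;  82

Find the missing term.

27

Split by position mod 2 into 2 tracks.
Stream A: 27, 27, 27, 27, ?, 27. Always 27.
Stream B: 4, 14, 18, 32, 50, 82. Fibonacci-style (each term is the sum of the two before it).
Filling stream A at index 5 by its rule yields 27.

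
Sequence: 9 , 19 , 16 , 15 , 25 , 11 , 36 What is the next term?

Taking every 2nd term gives 2 separate tracks.
Track A: 9, 16, 25, 36 — perfect squares starting at 3².
Track B: 19, 15, 11 — linear: a_n = 23 − 4·n.
Position 8 falls in track B as its term 4, giving 7.

7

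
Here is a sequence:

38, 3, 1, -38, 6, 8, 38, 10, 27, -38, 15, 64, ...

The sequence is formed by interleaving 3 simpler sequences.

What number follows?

Split by position mod 3: positions 1, 4, 7, … form one track, and each other residue class forms its own.
Track A: 38, -38, 38, -38 (oscillating between 38 and -38).
Track B: 3, 6, 10, 15 (triangular numbers n(n+1)/2 for n = 2, 3, …).
Track C: 1, 8, 27, 64 (the cubes 1³, 2³, 3³, …).
The 13th slot belongs to track A; its 5th term is 38.

38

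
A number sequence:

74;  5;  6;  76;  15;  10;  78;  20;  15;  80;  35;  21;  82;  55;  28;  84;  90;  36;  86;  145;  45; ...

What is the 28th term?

Split by position mod 3 into 3 tracks.
Stream A: 74, 76, 78, 80, 82, 84, 86 — linear: a_n = 72 + 2·n.
Stream B: 5, 15, 20, 35, 55, 90, 145 — Fibonacci-style (each term is the sum of the two before it).
Stream C: 6, 10, 15, 21, 28, 36, 45 — triangular numbers starting at T_3.
The 28th slot belongs to stream A; its 10th term is 92.

92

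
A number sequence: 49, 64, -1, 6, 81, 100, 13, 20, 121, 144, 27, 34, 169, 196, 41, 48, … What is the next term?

Positions follow the repeating pattern AABB; grouping by letter gives 2 tracks.
Subsequence A: 49, 64, 81, 100, 121, 144, 169, 196 (perfect squares starting at 7²).
Subsequence B: -1, 6, 13, 20, 27, 34, 41, 48 (adding 7 each time).
The 17th slot belongs to subsequence A; its 9th term is 225.

225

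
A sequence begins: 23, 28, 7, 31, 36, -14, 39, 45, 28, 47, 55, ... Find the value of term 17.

Split by position mod 3: positions 1, 4, 7, … form one track, and each other residue class forms its own.
Subsequence A: 23, 31, 39, 47 — arithmetic, step +8.
Subsequence B: 28, 36, 45, 55 — the triangular numbers T_7, T_8, ….
Subsequence C: 7, -14, 28 — a geometric progression (common ratio -2).
Position 17 falls in subsequence B as its term 6, giving 78.

78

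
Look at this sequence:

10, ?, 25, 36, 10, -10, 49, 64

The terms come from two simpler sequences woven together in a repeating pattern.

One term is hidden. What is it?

The slot pattern repeats as AABB (period 4), so there are 2 interleaved tracks.
Subsequence A: 10, ?, 10, -10. The oscillation 10·(−1)^(n+1).
Subsequence B: 25, 36, 49, 64. Consecutive squares n² from n = 5.
The gap is subsequence A's term 2; the rule gives -10.

-10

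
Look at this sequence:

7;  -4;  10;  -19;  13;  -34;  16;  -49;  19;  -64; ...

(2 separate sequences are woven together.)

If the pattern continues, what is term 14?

-94

The terms cycle through 2 interleaved subsequences.
Stream A: 7, 10, 13, 16, 19. Arithmetic, step +3.
Stream B: -4, -19, -34, -49, -64. Linear: a_n = 11 − 15·n.
Position 14 falls in stream B as its term 7, giving -94.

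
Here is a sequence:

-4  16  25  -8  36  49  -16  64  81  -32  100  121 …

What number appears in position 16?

-128

Reading positions in blocks of 3 reveals the pattern ABB — 2 tracks woven together.
Track A: -4, -8, -16, -32. Geometric with ratio 2.
Track B: 16, 25, 36, 49, 64, 81, 100, 121. The squares 4², 5², 6², ….
Position 16 falls in track A as its term 6, giving -128.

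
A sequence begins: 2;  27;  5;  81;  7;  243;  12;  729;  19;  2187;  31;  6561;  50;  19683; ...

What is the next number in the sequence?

Taking every 2nd term gives 2 separate tracks.
Track A: 2, 5, 7, 12, 19, 31, 50. Fibonacci-style (each term is the sum of the two before it).
Track B: 27, 81, 243, 729, 2187, 6561, 19683. Powers 3^3, 3^4, 3^5, ….
Position 15 falls in track A as its term 8, giving 81.

81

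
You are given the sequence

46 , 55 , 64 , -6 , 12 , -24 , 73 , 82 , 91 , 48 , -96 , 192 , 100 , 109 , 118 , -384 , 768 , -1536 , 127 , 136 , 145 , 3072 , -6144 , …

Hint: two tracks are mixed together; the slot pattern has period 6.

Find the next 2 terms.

The slot pattern repeats as AAABBB (period 6), so there are 2 interleaved tracks.
Track A: 46, 55, 64, 73, 82, 91, 100, 109, 118, 127, 136, 145. Arithmetic, step +9.
Track B: -6, 12, -24, 48, -96, 192, -384, 768, -1536, 3072, -6144. Multiplying by -2 each time.
Term 24 comes from track B (its 12th entry): 12288.
Position 25 falls in track A as its term 13, giving 154.

12288, 154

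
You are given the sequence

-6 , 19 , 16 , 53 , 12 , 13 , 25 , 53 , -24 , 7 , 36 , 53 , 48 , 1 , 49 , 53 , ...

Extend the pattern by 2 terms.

-96, -5

Read the sequence 4 terms at a time; column i is its own pattern.
Track A: -6, 12, -24, 48 (multiplying by -2 each time).
Track B: 19, 13, 7, 1 (arithmetic, step −6).
Track C: 16, 25, 36, 49 (perfect squares starting at 4²).
Track D: 53, 53, 53, 53 (always 53).
Position 17 → track A, term 5 = -96.
Position 18 falls in track B as its term 5, giving -5.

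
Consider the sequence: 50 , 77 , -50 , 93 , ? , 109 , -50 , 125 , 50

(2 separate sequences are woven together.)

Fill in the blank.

Split by position mod 2 into 2 tracks.
Stream A: 50, -50, ?, -50, 50. Alternating ±50.
Stream B: 77, 93, 109, 125. Arithmetic with common difference +16.
The gap is stream A's term 3; the rule gives 50.

50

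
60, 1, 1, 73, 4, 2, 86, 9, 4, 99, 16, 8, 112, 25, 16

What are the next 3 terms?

125, 36, 32

Split by position mod 3: positions 1, 4, 7, … form one track, and each other residue class forms its own.
Track A: 60, 73, 86, 99, 112. Linear: a_n = 47 + 13·n.
Track B: 1, 4, 9, 16, 25. The squares 1², 2², 3², ….
Track C: 1, 2, 4, 8, 16. Powers of 2.
Position 16 → track A, term 6 = 125.
Term 17 comes from track B (its 6th entry): 36.
Position 18 falls in track C as its term 6, giving 32.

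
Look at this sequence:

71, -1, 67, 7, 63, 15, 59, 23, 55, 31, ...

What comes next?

Odd-indexed and even-indexed terms follow separate rules.
Subsequence A is 71, 67, 63, 59, 55, which is arithmetic with common difference −4.
Subsequence B is -1, 7, 15, 23, 31, which is linear: a_n = -9 + 8·n.
Position 11 falls in subsequence A as its term 6, giving 51.

51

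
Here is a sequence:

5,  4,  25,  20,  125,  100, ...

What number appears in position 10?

2500

Positions 1, 3, 5, … form one subsequence and positions 2, 4, 6, … form another.
Subsequence A: 5, 25, 125 (powers of 5).
Subsequence B: 4, 20, 100 (geometric, ×5 each step).
Term 10 comes from subsequence B (its 5th entry): 2500.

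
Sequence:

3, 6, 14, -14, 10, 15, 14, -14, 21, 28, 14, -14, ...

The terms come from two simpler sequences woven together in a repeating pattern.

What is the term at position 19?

Positions follow the repeating pattern AABB; grouping by letter gives 2 tracks.
Track A: 3, 6, 10, 15, 21, 28. The triangular numbers T_2, T_3, ….
Track B: 14, -14, 14, -14, 14, -14. Oscillating between 14 and -14.
The 19th slot belongs to track B; its 9th term is 14.

14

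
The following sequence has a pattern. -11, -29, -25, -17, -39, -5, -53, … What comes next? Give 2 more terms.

7, -67

The terms cycle through 2 interleaved subsequences.
Stream A: -11, -25, -39, -53. Subtracting 14 each time.
Stream B: -29, -17, -5. Arithmetic with common difference +12.
The 8th slot belongs to stream B; its 4th term is 7.
Position 9 → stream A, term 5 = -67.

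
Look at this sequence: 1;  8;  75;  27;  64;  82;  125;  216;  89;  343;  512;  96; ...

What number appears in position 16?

Positions follow the repeating pattern AAB; grouping by letter gives 2 tracks.
Subsequence A = 1, 8, 27, 64, 125, 216, 343, 512: consecutive cubes n³ from n = 1.
Subsequence B = 75, 82, 89, 96: adding 7 each time.
Term 16 comes from subsequence A (its 11th entry): 1331.

1331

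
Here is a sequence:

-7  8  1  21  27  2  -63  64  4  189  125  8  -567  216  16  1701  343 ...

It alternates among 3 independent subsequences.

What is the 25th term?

-45927

Split by position mod 3: positions 1, 4, 7, … form one track, and each other residue class forms its own.
Track A = -7, 21, -63, 189, -567, 1701: geometric, ×-3 each step.
Track B = 8, 27, 64, 125, 216, 343: perfect cubes starting at 2³.
Track C = 1, 2, 4, 8, 16: powers of 2.
Position 25 falls in track A as its term 9, giving -45927.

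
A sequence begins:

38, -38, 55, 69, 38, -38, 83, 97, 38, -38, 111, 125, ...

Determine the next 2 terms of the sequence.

The slot pattern repeats as AABB (period 4), so there are 2 interleaved tracks.
Track A: 38, -38, 38, -38, 38, -38. Oscillating between 38 and -38.
Track B: 55, 69, 83, 97, 111, 125. Arithmetic, step +14.
Position 13 → track A, term 7 = 38.
Position 14 falls in track A as its term 8, giving -38.

38, -38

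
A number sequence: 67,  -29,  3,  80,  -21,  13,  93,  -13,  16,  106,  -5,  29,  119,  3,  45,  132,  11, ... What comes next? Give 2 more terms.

Read the sequence 3 terms at a time; column i is its own pattern.
Subsequence A = 67, 80, 93, 106, 119, 132: linear: a_n = 54 + 13·n.
Subsequence B = -29, -21, -13, -5, 3, 11: adding 8 each time.
Subsequence C = 3, 13, 16, 29, 45: Fibonacci-style (each term is the sum of the two before it).
Term 18 comes from subsequence C (its 6th entry): 74.
Position 19 falls in subsequence A as its term 7, giving 145.

74, 145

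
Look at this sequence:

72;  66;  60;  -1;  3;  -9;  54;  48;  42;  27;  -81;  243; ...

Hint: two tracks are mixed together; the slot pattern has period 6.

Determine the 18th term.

Positions follow the repeating pattern AAABBB; grouping by letter gives 2 tracks.
Stream A: 72, 66, 60, 54, 48, 42 (arithmetic, step −6).
Stream B: -1, 3, -9, 27, -81, 243 (multiplying by -3 each time).
Position 18 → stream B, term 9 = -6561.

-6561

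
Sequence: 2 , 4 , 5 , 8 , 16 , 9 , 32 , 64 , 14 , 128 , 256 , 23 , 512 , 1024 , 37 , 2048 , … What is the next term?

The slot pattern repeats as AAB (period 3), so there are 2 interleaved tracks.
Stream A: 2, 4, 8, 16, 32, 64, 128, 256, 512, 1024, 2048. Powers of 2.
Stream B: 5, 9, 14, 23, 37. A Fibonacci-like recurrence a_n = a_{n-1} + a_{n-2}.
The 17th slot belongs to stream A; its 12th term is 4096.

4096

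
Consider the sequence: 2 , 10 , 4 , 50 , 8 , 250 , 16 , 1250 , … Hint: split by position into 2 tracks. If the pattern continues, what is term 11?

Odd-indexed and even-indexed terms follow separate rules.
Stream A is 2, 4, 8, 16, which is powers 2^1, 2^2, 2^3, ….
Stream B is 10, 50, 250, 1250, which is multiplying by 5 each time.
Position 11 falls in stream A as its term 6, giving 64.

64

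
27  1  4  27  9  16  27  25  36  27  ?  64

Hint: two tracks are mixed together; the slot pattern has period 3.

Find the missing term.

The slot pattern repeats as ABB (period 3), so there are 2 interleaved tracks.
Subsequence A = 27, 27, 27, 27: the constant sequence 27.
Subsequence B = 1, 4, 9, 16, 25, 36, ?, 64: the squares 1², 2², 3², ….
Filling subsequence B at index 7 by its rule yields 49.

49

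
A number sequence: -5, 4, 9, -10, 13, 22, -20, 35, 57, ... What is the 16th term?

-160

Reading positions in blocks of 3 reveals the pattern ABB — 2 tracks woven together.
Track A: -5, -10, -20 — a geometric progression (common ratio 2).
Track B: 4, 9, 13, 22, 35, 57 — a Fibonacci-like recurrence a_n = a_{n-1} + a_{n-2}.
Position 16 → track A, term 6 = -160.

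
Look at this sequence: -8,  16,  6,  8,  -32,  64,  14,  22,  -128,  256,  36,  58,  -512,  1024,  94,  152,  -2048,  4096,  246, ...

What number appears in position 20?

398

Reading positions in blocks of 4 reveals the pattern AABB — 2 tracks woven together.
Track A: -8, 16, -32, 64, -128, 256, -512, 1024, -2048, 4096 — geometric with ratio -2.
Track B: 6, 8, 14, 22, 36, 58, 94, 152, 246 — each term equals the sum of the previous two.
Position 20 falls in track B as its term 10, giving 398.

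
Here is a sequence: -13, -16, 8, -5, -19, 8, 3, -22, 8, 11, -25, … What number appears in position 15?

8

Taking every 3rd term gives 3 separate tracks.
Track A = -13, -5, 3, 11: arithmetic with common difference +8.
Track B = -16, -19, -22, -25: arithmetic, step −3.
Track C = 8, 8, 8: the constant sequence 8.
Position 15 → track C, term 5 = 8.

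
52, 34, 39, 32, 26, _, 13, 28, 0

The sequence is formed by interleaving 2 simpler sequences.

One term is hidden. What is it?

30

Positions 1, 3, 5, … form one subsequence and positions 2, 4, 6, … form another.
Stream A is 52, 39, 26, 13, 0, which is arithmetic, step −13.
Stream B is 34, 32, ?, 28, which is linear: a_n = 36 − 2·n.
The gap is stream B's term 3; the rule gives 30.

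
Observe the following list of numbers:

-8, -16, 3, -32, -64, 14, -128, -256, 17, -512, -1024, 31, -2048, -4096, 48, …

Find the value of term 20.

The slot pattern repeats as AAB (period 3), so there are 2 interleaved tracks.
Track A is -8, -16, -32, -64, -128, -256, -512, -1024, -2048, -4096, which is a geometric progression (common ratio 2).
Track B is 3, 14, 17, 31, 48, which is a Fibonacci-like recurrence a_n = a_{n-1} + a_{n-2}.
Position 20 falls in track A as its term 14, giving -65536.

-65536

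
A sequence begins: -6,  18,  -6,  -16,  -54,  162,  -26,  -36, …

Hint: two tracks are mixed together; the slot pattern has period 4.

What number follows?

Reading positions in blocks of 4 reveals the pattern AABB — 2 tracks woven together.
Track A: -6, 18, -54, 162 (multiplying by -3 each time).
Track B: -6, -16, -26, -36 (linear: a_n = 4 − 10·n).
Position 9 → track A, term 5 = -486.

-486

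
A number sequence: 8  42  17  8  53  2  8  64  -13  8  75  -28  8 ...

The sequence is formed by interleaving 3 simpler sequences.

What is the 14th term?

Split by position mod 3: positions 1, 4, 7, … form one track, and each other residue class forms its own.
Track A: 8, 8, 8, 8, 8 (always 8).
Track B: 42, 53, 64, 75 (adding 11 each time).
Track C: 17, 2, -13, -28 (arithmetic with common difference −15).
Term 14 comes from track B (its 5th entry): 86.

86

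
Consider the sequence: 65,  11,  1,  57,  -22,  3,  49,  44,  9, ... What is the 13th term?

Split by position mod 3: positions 1, 4, 7, … form one track, and each other residue class forms its own.
Track A: 65, 57, 49 (arithmetic with common difference −8).
Track B: 11, -22, 44 (a geometric progression (common ratio -2)).
Track C: 1, 3, 9 (successive powers of 3).
Term 13 comes from track A (its 5th entry): 33.

33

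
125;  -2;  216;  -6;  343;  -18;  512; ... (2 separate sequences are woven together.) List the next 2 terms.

-54, 729

Odd-indexed and even-indexed terms follow separate rules.
Subsequence A: 125, 216, 343, 512 (the cubes 5³, 6³, 7³, …).
Subsequence B: -2, -6, -18 (a geometric progression (common ratio 3)).
Term 8 comes from subsequence B (its 4th entry): -54.
The 9th slot belongs to subsequence A; its 5th term is 729.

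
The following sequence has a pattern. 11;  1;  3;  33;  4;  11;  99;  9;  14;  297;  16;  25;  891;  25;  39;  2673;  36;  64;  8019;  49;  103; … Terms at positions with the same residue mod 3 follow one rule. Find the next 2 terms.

24057, 64

Taking every 3rd term gives 3 separate tracks.
Track A is 11, 33, 99, 297, 891, 2673, 8019, which is a geometric progression (common ratio 3).
Track B is 1, 4, 9, 16, 25, 36, 49, which is perfect squares starting at 1².
Track C is 3, 11, 14, 25, 39, 64, 103, which is each term equals the sum of the previous two.
Position 22 falls in track A as its term 8, giving 24057.
Position 23 falls in track B as its term 8, giving 64.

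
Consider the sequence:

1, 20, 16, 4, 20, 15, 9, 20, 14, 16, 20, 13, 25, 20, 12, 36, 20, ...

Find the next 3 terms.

Split by position mod 3: positions 1, 4, 7, … form one track, and each other residue class forms its own.
Subsequence A is 1, 4, 9, 16, 25, 36, which is consecutive squares n² from n = 1.
Subsequence B is 20, 20, 20, 20, 20, 20, which is always 20.
Subsequence C is 16, 15, 14, 13, 12, which is linear: a_n = 17 − n.
Term 18 comes from subsequence C (its 6th entry): 11.
The 19th slot belongs to subsequence A; its 7th term is 49.
Position 20 → subsequence B, term 7 = 20.

11, 49, 20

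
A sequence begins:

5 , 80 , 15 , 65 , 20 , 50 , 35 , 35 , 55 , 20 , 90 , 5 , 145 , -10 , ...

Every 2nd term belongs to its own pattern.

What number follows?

The terms cycle through 2 interleaved subsequences.
Stream A: 5, 15, 20, 35, 55, 90, 145. Fibonacci-style (each term is the sum of the two before it).
Stream B: 80, 65, 50, 35, 20, 5, -10. Linear: a_n = 95 − 15·n.
Term 15 comes from stream A (its 8th entry): 235.

235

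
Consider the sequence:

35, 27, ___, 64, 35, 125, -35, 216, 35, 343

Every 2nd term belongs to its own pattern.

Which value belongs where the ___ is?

-35

Taking every 2nd term gives 2 separate tracks.
Subsequence A: 35, ?, 35, -35, 35 — the oscillation 35·(−1)^(n+1).
Subsequence B: 27, 64, 125, 216, 343 — the cubes 3³, 4³, 5³, ….
Filling subsequence A at index 2 by its rule yields -35.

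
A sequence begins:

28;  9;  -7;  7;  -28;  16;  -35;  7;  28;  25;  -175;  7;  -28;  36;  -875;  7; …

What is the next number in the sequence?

The terms cycle through 4 interleaved subsequences.
Track A: 28, -28, 28, -28 — alternating ±28.
Track B: 9, 16, 25, 36 — consecutive squares n² from n = 3.
Track C: -7, -35, -175, -875 — geometric with ratio 5.
Track D: 7, 7, 7, 7 — constant 7.
The 17th slot belongs to track A; its 5th term is 28.

28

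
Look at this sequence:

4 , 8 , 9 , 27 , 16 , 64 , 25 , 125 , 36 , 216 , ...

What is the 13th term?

Odd-indexed and even-indexed terms follow separate rules.
Track A = 4, 9, 16, 25, 36: the squares 2², 3², 4², ….
Track B = 8, 27, 64, 125, 216: consecutive cubes n³ from n = 2.
The 13th slot belongs to track A; its 7th term is 64.

64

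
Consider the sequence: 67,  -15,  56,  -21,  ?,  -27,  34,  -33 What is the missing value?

45

Split by position mod 2 into 2 tracks.
Track A: 67, 56, ?, 34 (linear: a_n = 78 − 11·n).
Track B: -15, -21, -27, -33 (arithmetic, step −6).
Track A's pattern makes the blank 45.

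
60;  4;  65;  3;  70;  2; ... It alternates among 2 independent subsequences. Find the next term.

Positions 1, 3, 5, … form one subsequence and positions 2, 4, 6, … form another.
Stream A: 60, 65, 70 — arithmetic with common difference +5.
Stream B: 4, 3, 2 — linear: a_n = 5 − n.
Term 7 comes from stream A (its 4th entry): 75.

75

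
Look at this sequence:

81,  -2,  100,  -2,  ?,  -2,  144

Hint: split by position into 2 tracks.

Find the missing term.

Taking every 2nd term gives 2 separate tracks.
Track A: 81, 100, ?, 144. The squares 9², 10², 11², ….
Track B: -2, -2, -2. The constant sequence -2.
So the missing entry in track A is 121.

121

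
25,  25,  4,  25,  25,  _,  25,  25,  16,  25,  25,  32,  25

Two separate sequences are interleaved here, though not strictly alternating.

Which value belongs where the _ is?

8

Reading positions in blocks of 3 reveals the pattern AAB — 2 tracks woven together.
Stream A = 25, 25, 25, 25, 25, 25, 25, 25, 25: the constant sequence 25.
Stream B = 4, ?, 16, 32: powers of 2.
Filling stream B at index 2 by its rule yields 8.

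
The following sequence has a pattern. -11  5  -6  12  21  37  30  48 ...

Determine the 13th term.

85

Reading positions in blocks of 4 reveals the pattern AABB — 2 tracks woven together.
Track A: -11, 5, 21, 37 (arithmetic, step +16).
Track B: -6, 12, 30, 48 (arithmetic with common difference +18).
Position 13 → track A, term 7 = 85.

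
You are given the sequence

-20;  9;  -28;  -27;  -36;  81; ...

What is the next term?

-44

Odd-indexed and even-indexed terms follow separate rules.
Track A is -20, -28, -36, which is arithmetic, step −8.
Track B is 9, -27, 81, which is multiplying by -3 each time.
Position 7 falls in track A as its term 4, giving -44.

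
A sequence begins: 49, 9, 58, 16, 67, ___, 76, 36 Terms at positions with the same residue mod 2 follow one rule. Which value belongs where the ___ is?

25

Odd-indexed and even-indexed terms follow separate rules.
Track A = 49, 58, 67, 76: arithmetic with common difference +9.
Track B = 9, 16, ?, 36: the squares 3², 4², 5², ….
Track B's pattern makes the blank 25.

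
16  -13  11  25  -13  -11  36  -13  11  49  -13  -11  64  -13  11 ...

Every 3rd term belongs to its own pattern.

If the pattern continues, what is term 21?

11

Taking every 3rd term gives 3 separate tracks.
Track A: 16, 25, 36, 49, 64 — the squares 4², 5², 6², ….
Track B: -13, -13, -13, -13, -13 — the constant sequence -13.
Track C: 11, -11, 11, -11, 11 — the oscillation 11·(−1)^(n+1).
Position 21 falls in track C as its term 7, giving 11.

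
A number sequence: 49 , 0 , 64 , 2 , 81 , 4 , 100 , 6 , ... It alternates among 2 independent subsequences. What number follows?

121

Odd-indexed and even-indexed terms follow separate rules.
Stream A: 49, 64, 81, 100 (consecutive squares n² from n = 7).
Stream B: 0, 2, 4, 6 (arithmetic, step +2).
Position 9 → stream A, term 5 = 121.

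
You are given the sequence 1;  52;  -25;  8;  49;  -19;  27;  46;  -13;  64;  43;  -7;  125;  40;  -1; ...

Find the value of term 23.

Read the sequence 3 terms at a time; column i is its own pattern.
Track A = 1, 8, 27, 64, 125: consecutive cubes n³ from n = 1.
Track B = 52, 49, 46, 43, 40: arithmetic with common difference −3.
Track C = -25, -19, -13, -7, -1: adding 6 each time.
Position 23 → track B, term 8 = 31.

31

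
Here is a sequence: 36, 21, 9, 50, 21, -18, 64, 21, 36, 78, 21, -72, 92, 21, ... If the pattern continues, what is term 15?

The terms cycle through 3 interleaved subsequences.
Stream A = 36, 50, 64, 78, 92: linear: a_n = 22 + 14·n.
Stream B = 21, 21, 21, 21, 21: the constant sequence 21.
Stream C = 9, -18, 36, -72: geometric, ×-2 each step.
Term 15 comes from stream C (its 5th entry): 144.

144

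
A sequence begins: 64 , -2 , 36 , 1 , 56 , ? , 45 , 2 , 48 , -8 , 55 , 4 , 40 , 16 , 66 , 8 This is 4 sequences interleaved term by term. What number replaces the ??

The terms cycle through 4 interleaved subsequences.
Stream A: 64, 56, 48, 40. Arithmetic with common difference −8.
Stream B: -2, ?, -8, 16. Geometric, ×-2 each step.
Stream C: 36, 45, 55, 66. Triangular numbers starting at T_8.
Stream D: 1, 2, 4, 8. Powers 2^0, 2^1, 2^2, ….
The gap is stream B's term 2; the rule gives 4.

4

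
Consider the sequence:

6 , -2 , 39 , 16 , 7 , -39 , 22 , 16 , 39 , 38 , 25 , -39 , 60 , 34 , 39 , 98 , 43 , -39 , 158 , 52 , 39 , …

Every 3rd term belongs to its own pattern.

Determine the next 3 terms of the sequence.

256, 61, -39

Split by position mod 3: positions 1, 4, 7, … form one track, and each other residue class forms its own.
Subsequence A is 6, 16, 22, 38, 60, 98, 158, which is a Fibonacci-like recurrence a_n = a_{n-1} + a_{n-2}.
Subsequence B is -2, 7, 16, 25, 34, 43, 52, which is linear: a_n = -11 + 9·n.
Subsequence C is 39, -39, 39, -39, 39, -39, 39, which is the oscillation 39·(−1)^(n+1).
The 22nd slot belongs to subsequence A; its 8th term is 256.
The 23rd slot belongs to subsequence B; its 8th term is 61.
The 24th slot belongs to subsequence C; its 8th term is -39.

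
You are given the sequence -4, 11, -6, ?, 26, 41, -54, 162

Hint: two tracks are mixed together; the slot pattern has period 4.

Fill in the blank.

18

Positions follow the repeating pattern AABB; grouping by letter gives 2 tracks.
Subsequence A: -4, 11, 26, 41 — arithmetic with common difference +15.
Subsequence B: -6, ?, -54, 162 — geometric with ratio -3.
The gap is subsequence B's term 2; the rule gives 18.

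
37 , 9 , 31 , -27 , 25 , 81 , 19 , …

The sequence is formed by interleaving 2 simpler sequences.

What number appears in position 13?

1

Split by position mod 2 into 2 tracks.
Stream A is 37, 31, 25, 19, which is linear: a_n = 43 − 6·n.
Stream B is 9, -27, 81, which is geometric with ratio -3.
Term 13 comes from stream A (its 7th entry): 1.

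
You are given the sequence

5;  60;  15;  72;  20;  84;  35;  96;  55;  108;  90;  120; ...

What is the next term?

145

Odd-indexed and even-indexed terms follow separate rules.
Stream A: 5, 15, 20, 35, 55, 90. Fibonacci-style (each term is the sum of the two before it).
Stream B: 60, 72, 84, 96, 108, 120. Arithmetic with common difference +12.
Position 13 → stream A, term 7 = 145.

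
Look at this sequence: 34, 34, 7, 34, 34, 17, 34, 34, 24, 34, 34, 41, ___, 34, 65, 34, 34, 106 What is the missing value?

Positions follow the repeating pattern AAB; grouping by letter gives 2 tracks.
Stream A: 34, 34, 34, 34, 34, 34, 34, 34, ?, 34, 34, 34. Always 34.
Stream B: 7, 17, 24, 41, 65, 106. Each term equals the sum of the previous two.
Filling stream A at index 9 by its rule yields 34.

34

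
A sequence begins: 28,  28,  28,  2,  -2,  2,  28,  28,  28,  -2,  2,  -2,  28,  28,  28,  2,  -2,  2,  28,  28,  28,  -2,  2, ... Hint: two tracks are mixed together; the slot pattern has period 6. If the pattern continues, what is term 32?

28

The slot pattern repeats as AAABBB (period 6), so there are 2 interleaved tracks.
Subsequence A = 28, 28, 28, 28, 28, 28, 28, 28, 28, 28, 28, 28: the constant sequence 28.
Subsequence B = 2, -2, 2, -2, 2, -2, 2, -2, 2, -2, 2: alternating ±2.
Position 32 falls in subsequence A as its term 17, giving 28.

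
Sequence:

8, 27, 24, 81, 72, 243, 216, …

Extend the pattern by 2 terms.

Split by position mod 2 into 2 tracks.
Track A: 8, 24, 72, 216 (multiplying by 3 each time).
Track B: 27, 81, 243 (powers 3^3, 3^4, 3^5, …).
Term 8 comes from track B (its 4th entry): 729.
Term 9 comes from track A (its 5th entry): 648.

729, 648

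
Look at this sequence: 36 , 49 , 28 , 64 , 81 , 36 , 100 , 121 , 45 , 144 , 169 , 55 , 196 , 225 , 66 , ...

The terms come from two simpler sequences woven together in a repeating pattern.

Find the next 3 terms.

The slot pattern repeats as AAB (period 3), so there are 2 interleaved tracks.
Subsequence A: 36, 49, 64, 81, 100, 121, 144, 169, 196, 225 — perfect squares starting at 6².
Subsequence B: 28, 36, 45, 55, 66 — the triangular numbers T_7, T_8, ….
The 16th slot belongs to subsequence A; its 11th term is 256.
Term 17 comes from subsequence A (its 12th entry): 289.
Position 18 falls in subsequence B as its term 6, giving 78.

256, 289, 78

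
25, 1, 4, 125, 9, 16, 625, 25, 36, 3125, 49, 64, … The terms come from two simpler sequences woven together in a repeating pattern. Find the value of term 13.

Reading positions in blocks of 3 reveals the pattern ABB — 2 tracks woven together.
Track A is 25, 125, 625, 3125, which is successive powers of 5.
Track B is 1, 4, 9, 16, 25, 36, 49, 64, which is the squares 1², 2², 3², ….
Position 13 → track A, term 5 = 15625.

15625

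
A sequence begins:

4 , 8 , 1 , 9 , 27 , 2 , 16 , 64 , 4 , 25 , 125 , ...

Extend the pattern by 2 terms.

The terms cycle through 3 interleaved subsequences.
Stream A = 4, 9, 16, 25: consecutive squares n² from n = 2.
Stream B = 8, 27, 64, 125: the cubes 2³, 3³, 4³, ….
Stream C = 1, 2, 4: powers 2^0, 2^1, 2^2, ….
Position 12 → stream C, term 4 = 8.
Position 13 falls in stream A as its term 5, giving 36.

8, 36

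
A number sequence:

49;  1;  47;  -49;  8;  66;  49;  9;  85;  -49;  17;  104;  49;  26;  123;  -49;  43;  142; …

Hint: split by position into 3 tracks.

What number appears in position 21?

161

Split by position mod 3 into 3 tracks.
Stream A = 49, -49, 49, -49, 49, -49: alternating ±49.
Stream B = 1, 8, 9, 17, 26, 43: Fibonacci-style (each term is the sum of the two before it).
Stream C = 47, 66, 85, 104, 123, 142: adding 19 each time.
Term 21 comes from stream C (its 7th entry): 161.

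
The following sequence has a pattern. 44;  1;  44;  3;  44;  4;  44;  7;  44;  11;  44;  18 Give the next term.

44

Taking every 2nd term gives 2 separate tracks.
Track A is 44, 44, 44, 44, 44, 44, which is constant 44.
Track B is 1, 3, 4, 7, 11, 18, which is each term equals the sum of the previous two.
Position 13 → track A, term 7 = 44.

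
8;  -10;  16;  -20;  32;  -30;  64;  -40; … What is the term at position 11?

256

The terms cycle through 2 interleaved subsequences.
Stream A: 8, 16, 32, 64 — successive powers of 2.
Stream B: -10, -20, -30, -40 — subtracting 10 each time.
Position 11 falls in stream A as its term 6, giving 256.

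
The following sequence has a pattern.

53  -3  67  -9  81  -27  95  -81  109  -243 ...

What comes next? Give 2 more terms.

123, -729

Odd-indexed and even-indexed terms follow separate rules.
Stream A: 53, 67, 81, 95, 109 — arithmetic, step +14.
Stream B: -3, -9, -27, -81, -243 — geometric, ×3 each step.
Term 11 comes from stream A (its 6th entry): 123.
Position 12 → stream B, term 6 = -729.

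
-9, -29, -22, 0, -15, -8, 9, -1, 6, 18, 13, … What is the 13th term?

The slot pattern repeats as ABB (period 3), so there are 2 interleaved tracks.
Track A: -9, 0, 9, 18 — arithmetic with common difference +9.
Track B: -29, -22, -15, -8, -1, 6, 13 — arithmetic with common difference +7.
The 13th slot belongs to track A; its 5th term is 27.

27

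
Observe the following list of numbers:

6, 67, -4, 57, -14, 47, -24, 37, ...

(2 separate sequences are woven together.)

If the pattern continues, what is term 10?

Odd-indexed and even-indexed terms follow separate rules.
Track A: 6, -4, -14, -24 (arithmetic, step −10).
Track B: 67, 57, 47, 37 (arithmetic, step −10).
Position 10 falls in track B as its term 5, giving 27.

27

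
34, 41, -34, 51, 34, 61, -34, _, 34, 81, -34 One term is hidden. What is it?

Odd-indexed and even-indexed terms follow separate rules.
Stream A is 34, -34, 34, -34, 34, -34, which is oscillating between 34 and -34.
Stream B is 41, 51, 61, ?, 81, which is arithmetic, step +10.
Stream B's pattern makes the blank 71.

71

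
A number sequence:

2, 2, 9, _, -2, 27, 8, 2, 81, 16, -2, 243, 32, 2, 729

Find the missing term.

4

Split by position mod 3: positions 1, 4, 7, … form one track, and each other residue class forms its own.
Stream A = 2, ?, 8, 16, 32: a geometric progression (common ratio 2).
Stream B = 2, -2, 2, -2, 2: the oscillation 2·(−1)^(n+1).
Stream C = 9, 27, 81, 243, 729: successive powers of 3.
Stream A's pattern makes the blank 4.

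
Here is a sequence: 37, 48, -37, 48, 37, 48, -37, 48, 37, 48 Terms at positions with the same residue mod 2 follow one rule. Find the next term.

The terms cycle through 2 interleaved subsequences.
Stream A: 37, -37, 37, -37, 37. The oscillation 37·(−1)^(n+1).
Stream B: 48, 48, 48, 48, 48. The constant sequence 48.
The 11th slot belongs to stream A; its 6th term is -37.

-37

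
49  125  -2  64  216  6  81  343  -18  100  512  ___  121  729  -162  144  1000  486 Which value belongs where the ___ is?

Read the sequence 3 terms at a time; column i is its own pattern.
Stream A is 49, 64, 81, 100, 121, 144, which is consecutive squares n² from n = 7.
Stream B is 125, 216, 343, 512, 729, 1000, which is the cubes 5³, 6³, 7³, ….
Stream C is -2, 6, -18, ?, -162, 486, which is multiplying by -3 each time.
So the missing entry in stream C is 54.

54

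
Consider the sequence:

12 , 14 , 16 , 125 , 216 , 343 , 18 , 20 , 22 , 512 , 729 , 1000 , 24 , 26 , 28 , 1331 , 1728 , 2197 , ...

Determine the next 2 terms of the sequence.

30, 32

Reading positions in blocks of 6 reveals the pattern AAABBB — 2 tracks woven together.
Track A is 12, 14, 16, 18, 20, 22, 24, 26, 28, which is adding 2 each time.
Track B is 125, 216, 343, 512, 729, 1000, 1331, 1728, 2197, which is consecutive cubes n³ from n = 5.
Position 19 → track A, term 10 = 30.
Position 20 → track A, term 11 = 32.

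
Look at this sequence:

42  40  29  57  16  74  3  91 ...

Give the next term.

-10

The terms cycle through 2 interleaved subsequences.
Stream A: 42, 29, 16, 3 (linear: a_n = 55 − 13·n).
Stream B: 40, 57, 74, 91 (adding 17 each time).
The 9th slot belongs to stream A; its 5th term is -10.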